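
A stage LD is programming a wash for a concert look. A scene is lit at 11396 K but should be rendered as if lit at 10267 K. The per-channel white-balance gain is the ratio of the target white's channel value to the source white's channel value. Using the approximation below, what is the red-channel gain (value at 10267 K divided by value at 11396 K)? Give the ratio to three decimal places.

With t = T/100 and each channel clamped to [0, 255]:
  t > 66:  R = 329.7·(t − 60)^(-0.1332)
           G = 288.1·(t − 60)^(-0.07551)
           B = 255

At 11396 K (t = 113.96):
  R = 329.7·(113.96 − 60)^(-0.1332) = 329.7·53.96^(-0.1332) = 329.7·0.58788 = 193.824.
At 10267 K (t = 102.67):
  R = 329.7·(102.67 − 60)^(-0.1332) = 329.7·42.67^(-0.1332) = 329.7·0.60655 = 199.980.
Gain = 199.980 / 193.824 = 1.0318 → 1.032.

1.032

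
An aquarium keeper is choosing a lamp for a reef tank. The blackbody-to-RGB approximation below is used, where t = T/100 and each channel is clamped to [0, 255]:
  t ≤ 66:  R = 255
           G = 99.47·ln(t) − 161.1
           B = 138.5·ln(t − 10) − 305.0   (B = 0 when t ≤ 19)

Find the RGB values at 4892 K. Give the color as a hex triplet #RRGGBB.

#FFE2CA

t = 4892/100 = 48.92; the t ≤ 66 branch applies.
R = 255 by definition for t ≤ 66.
G = 99.47·ln 48.92 − 161.1 = 99.47·3.8902 − 161.1 = 225.857.
B = 138.5·ln(48.92 − 10) − 305.0 = 138.5·ln 38.92 − 305.0 = 138.5·3.6615 − 305.0 = 202.119.
Rounded: (255, 226, 202).
In hex: #FFE2CA.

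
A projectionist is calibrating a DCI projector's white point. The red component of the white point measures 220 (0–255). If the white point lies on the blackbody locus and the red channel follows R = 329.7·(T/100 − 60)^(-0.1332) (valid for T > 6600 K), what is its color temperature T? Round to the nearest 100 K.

(t − 60)^(-0.1332) = 220/329.7 = 0.66727.
t − 60 = 0.66727^(1/-0.1332) = 0.66727^(-7.508) = 20.847, so t = 80.847.
T = 100·t = 8085 K → 8100 K to the nearest 100 K.

8100 K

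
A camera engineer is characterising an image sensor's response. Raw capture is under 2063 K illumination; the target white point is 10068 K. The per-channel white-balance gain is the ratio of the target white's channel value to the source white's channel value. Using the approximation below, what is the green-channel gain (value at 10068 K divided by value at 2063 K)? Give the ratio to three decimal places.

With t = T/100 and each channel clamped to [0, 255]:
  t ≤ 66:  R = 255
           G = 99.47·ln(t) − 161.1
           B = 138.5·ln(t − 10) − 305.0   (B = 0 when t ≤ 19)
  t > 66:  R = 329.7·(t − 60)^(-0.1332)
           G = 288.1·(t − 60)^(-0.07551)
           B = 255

At 2063 K (t = 20.63):
  G = 99.47·ln 20.63 − 161.1 = 99.47·3.0267 − 161.1 = 139.970.
At 10068 K (t = 100.68):
  G = 288.1·(100.68 − 60)^(-0.07551) = 288.1·40.68^(-0.07551) = 288.1·0.75592 = 217.780.
Gain = 217.780 / 139.970 = 1.5559 → 1.556.

1.556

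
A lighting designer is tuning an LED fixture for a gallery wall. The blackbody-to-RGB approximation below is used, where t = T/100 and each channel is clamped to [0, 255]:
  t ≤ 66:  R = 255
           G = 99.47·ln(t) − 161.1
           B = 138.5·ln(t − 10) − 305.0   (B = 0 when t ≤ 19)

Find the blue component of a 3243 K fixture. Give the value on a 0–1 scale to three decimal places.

t = 3243/100 = 32.43; the t ≤ 66 branch applies.
B = 138.5·ln(32.43 − 10) − 305.0 = 138.5·ln 22.43 − 305.0 = 138.5·3.1104 − 305.0 = 125.790.
On a 0–1 scale: 125.790/255 = 0.4933 → 0.493.

0.493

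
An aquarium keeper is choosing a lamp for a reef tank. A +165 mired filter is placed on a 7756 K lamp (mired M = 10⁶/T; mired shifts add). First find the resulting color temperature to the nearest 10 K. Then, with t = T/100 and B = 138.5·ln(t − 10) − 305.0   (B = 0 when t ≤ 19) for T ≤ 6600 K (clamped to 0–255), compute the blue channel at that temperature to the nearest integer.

M_in = 10⁶/7756 = 128.93; M_out = 128.93 + (+165) = 293.93.
T_out = 10⁶/293.93 = 3402.1 K → 3400 K; t = 34.
B = 138.5·ln(34 − 10) − 305.0 = 138.5·ln 24 − 305.0 = 138.5·3.1781 − 305.0 = 135.160.
Rounded: 135.

135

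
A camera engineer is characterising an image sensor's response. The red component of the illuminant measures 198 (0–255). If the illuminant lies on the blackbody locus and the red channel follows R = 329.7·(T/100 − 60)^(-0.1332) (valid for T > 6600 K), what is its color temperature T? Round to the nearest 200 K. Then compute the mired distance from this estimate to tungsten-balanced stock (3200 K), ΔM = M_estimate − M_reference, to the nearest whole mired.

-218 mireds

(t − 60)^(-0.1332) = 198/329.7 = 0.60055.
t − 60 = 0.60055^(1/-0.1332) = 0.60055^(-7.508) = 45.980, so t = 105.980.
T = 100·t = 10598 K → 10600 K to the nearest 200 K.
M_estimate = 10⁶/10600 = 94.34; M_reference = 10⁶/3200 = 312.50.
ΔM = 94.34 − 312.50 = -218.16 → -218 mireds.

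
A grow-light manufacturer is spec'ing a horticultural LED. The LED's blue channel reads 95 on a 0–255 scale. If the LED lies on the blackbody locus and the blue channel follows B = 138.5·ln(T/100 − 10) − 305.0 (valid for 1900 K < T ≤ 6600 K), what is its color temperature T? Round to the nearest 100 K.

ln(t − 10) = (95 + 305.0) / 138.5 = 2.8881.
t − 10 = e^2.8881 = 17.959, so t = 27.959.
T = 100·t = 2796 K → 2800 K to the nearest 100 K.

2800 K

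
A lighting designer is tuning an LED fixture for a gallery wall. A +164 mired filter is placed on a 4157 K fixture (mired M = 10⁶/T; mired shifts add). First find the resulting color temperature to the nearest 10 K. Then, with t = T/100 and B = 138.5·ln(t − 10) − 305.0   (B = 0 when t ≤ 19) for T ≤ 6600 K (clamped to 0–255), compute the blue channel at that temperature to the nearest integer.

67

M_in = 10⁶/4157 = 240.56; M_out = 240.56 + (+164) = 404.56.
T_out = 10⁶/404.56 = 2471.8 K → 2470 K; t = 24.7.
B = 138.5·ln(24.7 − 10) − 305.0 = 138.5·ln 14.7 − 305.0 = 138.5·2.6878 − 305.0 = 67.267.
Rounded: 67.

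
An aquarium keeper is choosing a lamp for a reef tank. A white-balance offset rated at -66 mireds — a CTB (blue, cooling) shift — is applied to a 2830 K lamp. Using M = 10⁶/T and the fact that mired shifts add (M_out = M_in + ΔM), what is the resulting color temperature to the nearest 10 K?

M_in = 10⁶/2830 = 353.36 mireds.
M_out = 353.36 + (-66) = 287.36 mireds.
T_out = 10⁶/287.36 = 3480.0 K → 3480 K.

3480 K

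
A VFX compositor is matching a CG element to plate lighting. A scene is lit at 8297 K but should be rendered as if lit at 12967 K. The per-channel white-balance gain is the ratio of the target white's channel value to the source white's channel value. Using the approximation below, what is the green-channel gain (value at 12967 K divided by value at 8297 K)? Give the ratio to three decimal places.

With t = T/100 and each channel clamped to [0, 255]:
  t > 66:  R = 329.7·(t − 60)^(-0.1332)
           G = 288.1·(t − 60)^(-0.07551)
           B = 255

At 8297 K (t = 82.97):
  G = 288.1·(82.97 − 60)^(-0.07551) = 288.1·22.97^(-0.07551) = 288.1·0.78926 = 227.385.
At 12967 K (t = 129.67):
  G = 288.1·(129.67 − 60)^(-0.07551) = 288.1·69.67^(-0.07551) = 288.1·0.72582 = 209.110.
Gain = 209.110 / 227.385 = 0.9196 → 0.920.

0.920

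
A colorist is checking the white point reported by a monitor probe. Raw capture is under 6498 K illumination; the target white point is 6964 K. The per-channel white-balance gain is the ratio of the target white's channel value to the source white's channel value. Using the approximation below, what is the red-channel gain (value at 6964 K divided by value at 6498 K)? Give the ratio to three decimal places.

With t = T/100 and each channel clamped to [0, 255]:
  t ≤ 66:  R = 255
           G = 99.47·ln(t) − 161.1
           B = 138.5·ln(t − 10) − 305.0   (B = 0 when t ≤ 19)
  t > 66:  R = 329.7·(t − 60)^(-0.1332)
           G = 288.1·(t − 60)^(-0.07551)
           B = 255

At 6498 K (t = 64.98):
  R = 255 by definition for t ≤ 66.
At 6964 K (t = 69.64):
  R = 329.7·(69.64 − 60)^(-0.1332) = 329.7·9.64^(-0.1332) = 329.7·0.73947 = 243.803.
Gain = 243.803 / 255.000 = 0.9561 → 0.956.

0.956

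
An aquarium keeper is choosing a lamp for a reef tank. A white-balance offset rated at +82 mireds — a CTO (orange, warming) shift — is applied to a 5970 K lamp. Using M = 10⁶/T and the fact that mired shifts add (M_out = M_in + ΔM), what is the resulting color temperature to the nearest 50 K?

4000 K

M_in = 10⁶/5970 = 167.50 mireds.
M_out = 167.50 + (+82) = 249.50 mireds.
T_out = 10⁶/249.50 = 4007.9 K → 4000 K.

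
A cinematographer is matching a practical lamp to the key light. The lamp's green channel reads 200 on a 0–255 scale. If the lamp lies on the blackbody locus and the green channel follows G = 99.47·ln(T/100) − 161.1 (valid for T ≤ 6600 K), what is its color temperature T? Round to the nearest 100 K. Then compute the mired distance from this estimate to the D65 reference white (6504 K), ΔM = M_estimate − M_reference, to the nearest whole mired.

ln t = (200 + 161.1) / 99.47 = 3.6302.
t = e^3.6302 = 37.722.
T = 100·t = 3772 K → 3800 K to the nearest 100 K.
M_estimate = 10⁶/3800 = 263.16; M_reference = 10⁶/6504 = 153.75.
ΔM = 263.16 − 153.75 = 109.41 → +109 mireds.

+109 mireds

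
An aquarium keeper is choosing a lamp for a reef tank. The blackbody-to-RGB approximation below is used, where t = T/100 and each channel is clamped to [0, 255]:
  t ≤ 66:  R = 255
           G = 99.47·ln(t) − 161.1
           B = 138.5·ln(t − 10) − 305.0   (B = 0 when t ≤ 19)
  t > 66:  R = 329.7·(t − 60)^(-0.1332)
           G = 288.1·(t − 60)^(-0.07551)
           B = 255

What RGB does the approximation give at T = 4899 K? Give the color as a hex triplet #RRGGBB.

t = 4899/100 = 48.99; the t ≤ 66 branch applies.
R = 255 by definition for t ≤ 66.
G = 99.47·ln 48.99 − 161.1 = 99.47·3.8916 − 161.1 = 225.999.
B = 138.5·ln(48.99 − 10) − 305.0 = 138.5·ln 38.99 − 305.0 = 138.5·3.6633 − 305.0 = 202.368.
Rounded: (255, 226, 202).
In hex: #FFE2CA.

#FFE2CA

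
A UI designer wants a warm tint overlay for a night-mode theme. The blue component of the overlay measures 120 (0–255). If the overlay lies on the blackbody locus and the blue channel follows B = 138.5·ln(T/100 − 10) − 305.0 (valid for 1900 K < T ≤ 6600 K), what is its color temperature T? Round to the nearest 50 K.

3150 K

ln(t − 10) = (120 + 305.0) / 138.5 = 3.0686.
t − 10 = e^3.0686 = 21.512, so t = 31.512.
T = 100·t = 3151 K → 3150 K to the nearest 50 K.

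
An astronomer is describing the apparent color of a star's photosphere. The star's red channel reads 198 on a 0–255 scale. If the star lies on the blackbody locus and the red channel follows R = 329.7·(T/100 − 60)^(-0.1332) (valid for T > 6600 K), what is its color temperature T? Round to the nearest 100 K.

10600 K

(t − 60)^(-0.1332) = 198/329.7 = 0.60055.
t − 60 = 0.60055^(1/-0.1332) = 0.60055^(-7.508) = 45.980, so t = 105.980.
T = 100·t = 10598 K → 10600 K to the nearest 100 K.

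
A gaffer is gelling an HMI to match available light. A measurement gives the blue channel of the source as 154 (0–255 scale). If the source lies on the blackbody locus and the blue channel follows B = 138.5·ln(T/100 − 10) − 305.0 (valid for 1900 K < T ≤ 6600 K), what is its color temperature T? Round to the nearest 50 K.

3750 K

ln(t − 10) = (154 + 305.0) / 138.5 = 3.3141.
t − 10 = e^3.3141 = 27.497, so t = 37.497.
T = 100·t = 3750 K → 3750 K to the nearest 50 K.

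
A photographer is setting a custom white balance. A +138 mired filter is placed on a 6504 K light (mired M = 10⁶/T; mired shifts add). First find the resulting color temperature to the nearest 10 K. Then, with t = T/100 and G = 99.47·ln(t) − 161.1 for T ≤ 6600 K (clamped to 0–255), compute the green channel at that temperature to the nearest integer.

M_in = 10⁶/6504 = 153.75; M_out = 153.75 + (+138) = 291.75.
T_out = 10⁶/291.75 = 3427.6 K → 3430 K; t = 34.3.
G = 99.47·ln 34.3 − 161.1 = 99.47·3.5351 − 161.1 = 190.541.
Rounded: 191.

191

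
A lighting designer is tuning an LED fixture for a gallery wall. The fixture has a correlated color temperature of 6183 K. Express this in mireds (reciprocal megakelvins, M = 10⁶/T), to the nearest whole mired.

M = 10⁶ / 6183 = 161.734 → 162 mireds.

162 mireds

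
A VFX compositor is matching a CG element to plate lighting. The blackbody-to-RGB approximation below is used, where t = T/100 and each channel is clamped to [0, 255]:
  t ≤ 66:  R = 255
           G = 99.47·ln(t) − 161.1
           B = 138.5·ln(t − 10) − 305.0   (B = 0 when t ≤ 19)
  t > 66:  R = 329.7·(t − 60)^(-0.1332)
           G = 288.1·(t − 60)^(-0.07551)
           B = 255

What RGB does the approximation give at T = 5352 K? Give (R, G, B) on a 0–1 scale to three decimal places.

(1.000, 0.921, 0.853)

t = 5352/100 = 53.52; the t ≤ 66 branch applies.
R = 255 by definition for t ≤ 66.
G = 99.47·ln 53.52 − 161.1 = 99.47·3.9801 − 161.1 = 234.796.
B = 138.5·ln(53.52 − 10) − 305.0 = 138.5·ln 43.52 − 305.0 = 138.5·3.7732 − 305.0 = 217.591.
Dividing each by 255: (1.0000, 0.9208, 0.8533) → (1.000, 0.921, 0.853).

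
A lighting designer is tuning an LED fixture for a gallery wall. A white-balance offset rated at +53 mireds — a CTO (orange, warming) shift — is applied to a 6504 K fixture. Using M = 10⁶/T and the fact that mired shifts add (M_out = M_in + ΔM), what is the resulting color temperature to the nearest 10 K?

4840 K

M_in = 10⁶/6504 = 153.75 mireds.
M_out = 153.75 + (+53) = 206.75 mireds.
T_out = 10⁶/206.75 = 4836.7 K → 4840 K.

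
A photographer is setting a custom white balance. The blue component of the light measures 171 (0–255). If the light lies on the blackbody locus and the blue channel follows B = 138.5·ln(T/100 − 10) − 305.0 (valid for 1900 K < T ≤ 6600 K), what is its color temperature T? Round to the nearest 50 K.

ln(t − 10) = (171 + 305.0) / 138.5 = 3.4368.
t − 10 = e^3.4368 = 31.088, so t = 41.088.
T = 100·t = 4109 K → 4100 K to the nearest 50 K.

4100 K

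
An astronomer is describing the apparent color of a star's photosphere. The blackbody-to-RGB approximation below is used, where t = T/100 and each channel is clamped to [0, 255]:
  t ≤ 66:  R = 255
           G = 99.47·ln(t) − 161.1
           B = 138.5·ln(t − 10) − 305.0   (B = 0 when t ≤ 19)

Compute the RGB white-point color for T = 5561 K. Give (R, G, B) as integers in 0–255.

t = 5561/100 = 55.61; the t ≤ 66 branch applies.
R = 255 by definition for t ≤ 66.
G = 99.47·ln 55.61 − 161.1 = 99.47·4.0184 − 161.1 = 238.607.
B = 138.5·ln(55.61 − 10) − 305.0 = 138.5·ln 45.61 − 305.0 = 138.5·3.8201 − 305.0 = 224.088.
Rounded: (255, 239, 224).

(255, 239, 224)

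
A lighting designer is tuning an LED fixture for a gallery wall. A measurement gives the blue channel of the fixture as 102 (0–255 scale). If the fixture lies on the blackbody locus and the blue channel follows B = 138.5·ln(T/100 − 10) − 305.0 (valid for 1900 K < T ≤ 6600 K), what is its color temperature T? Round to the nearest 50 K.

2900 K

ln(t − 10) = (102 + 305.0) / 138.5 = 2.9386.
t − 10 = e^2.9386 = 18.890, so t = 28.890.
T = 100·t = 2889 K → 2900 K to the nearest 50 K.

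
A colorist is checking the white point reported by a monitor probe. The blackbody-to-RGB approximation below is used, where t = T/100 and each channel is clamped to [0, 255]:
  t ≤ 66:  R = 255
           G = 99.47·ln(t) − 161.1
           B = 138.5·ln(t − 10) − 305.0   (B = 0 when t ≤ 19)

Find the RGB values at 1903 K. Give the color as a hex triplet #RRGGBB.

t = 1903/100 = 19.03; the t ≤ 66 branch applies.
R = 255 by definition for t ≤ 66.
G = 99.47·ln 19.03 − 161.1 = 99.47·2.9460 − 161.1 = 131.940.
B = 138.5·ln(19.03 − 10) − 305.0 = 138.5·ln 9.03 − 305.0 = 138.5·2.2006 − 305.0 = -0.223 → clamped to 0.
Rounded: (255, 132, 0).
In hex: #FF8400.

#FF8400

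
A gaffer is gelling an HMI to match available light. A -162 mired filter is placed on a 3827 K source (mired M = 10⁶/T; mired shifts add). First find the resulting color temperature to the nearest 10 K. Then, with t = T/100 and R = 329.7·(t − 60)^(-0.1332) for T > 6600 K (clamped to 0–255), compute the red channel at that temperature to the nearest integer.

M_in = 10⁶/3827 = 261.30; M_out = 261.30 + (-162) = 99.30.
T_out = 10⁶/99.30 = 10070.4 K → 10070 K; t = 100.7.
R = 329.7·(100.7 − 60)^(-0.1332) = 329.7·40.7^(-0.1332) = 329.7·0.61038 = 201.243.
Rounded: 201.

201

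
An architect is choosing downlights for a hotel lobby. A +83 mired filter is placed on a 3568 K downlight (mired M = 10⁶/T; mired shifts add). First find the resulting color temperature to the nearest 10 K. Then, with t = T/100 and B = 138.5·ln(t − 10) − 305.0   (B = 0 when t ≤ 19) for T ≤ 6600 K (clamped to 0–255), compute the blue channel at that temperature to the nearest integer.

M_in = 10⁶/3568 = 280.27; M_out = 280.27 + (+83) = 363.27.
T_out = 10⁶/363.27 = 2752.8 K → 2750 K; t = 27.5.
B = 138.5·ln(27.5 − 10) − 305.0 = 138.5·ln 17.5 − 305.0 = 138.5·2.8622 − 305.0 = 91.415.
Rounded: 91.

91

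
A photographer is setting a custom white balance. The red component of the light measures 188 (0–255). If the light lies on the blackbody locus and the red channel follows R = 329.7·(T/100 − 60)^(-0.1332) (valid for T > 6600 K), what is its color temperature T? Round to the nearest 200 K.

(t − 60)^(-0.1332) = 188/329.7 = 0.57022.
t − 60 = 0.57022^(1/-0.1332) = 0.57022^(-7.508) = 67.848, so t = 127.848.
T = 100·t = 12785 K → 12800 K to the nearest 200 K.

12800 K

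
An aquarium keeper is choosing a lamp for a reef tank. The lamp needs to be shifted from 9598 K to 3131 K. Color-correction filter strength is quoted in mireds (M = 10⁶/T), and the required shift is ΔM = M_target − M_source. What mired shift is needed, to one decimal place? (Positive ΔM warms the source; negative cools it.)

M_source = 10⁶/9598 = 104.188; M_target = 10⁶/3131 = 319.387.
ΔM = 319.387 − 104.188 = 215.198 → +215.2 mireds, a warming shift.

+215.2 mireds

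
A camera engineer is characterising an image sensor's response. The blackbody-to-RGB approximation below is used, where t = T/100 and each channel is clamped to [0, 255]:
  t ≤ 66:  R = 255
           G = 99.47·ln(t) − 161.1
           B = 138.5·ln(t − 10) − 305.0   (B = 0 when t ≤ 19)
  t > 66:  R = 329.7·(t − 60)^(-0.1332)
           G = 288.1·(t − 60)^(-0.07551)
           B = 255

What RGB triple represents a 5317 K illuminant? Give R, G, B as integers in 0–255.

R=255, G=234, B=216

t = 5317/100 = 53.17; the t ≤ 66 branch applies.
R = 255 by definition for t ≤ 66.
G = 99.47·ln 53.17 − 161.1 = 99.47·3.9735 − 161.1 = 234.143.
B = 138.5·ln(53.17 − 10) − 305.0 = 138.5·ln 43.17 − 305.0 = 138.5·3.7651 − 305.0 = 216.473.
Rounded: (255, 234, 216).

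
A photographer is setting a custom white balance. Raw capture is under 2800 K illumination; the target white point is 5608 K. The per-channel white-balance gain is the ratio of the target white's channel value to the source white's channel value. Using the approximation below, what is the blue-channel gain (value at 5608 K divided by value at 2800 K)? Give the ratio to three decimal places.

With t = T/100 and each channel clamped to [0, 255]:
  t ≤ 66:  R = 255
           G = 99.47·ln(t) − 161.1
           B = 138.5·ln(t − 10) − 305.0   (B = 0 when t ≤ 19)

At 2800 K (t = 28):
  B = 138.5·ln(28 − 10) − 305.0 = 138.5·ln 18 − 305.0 = 138.5·2.8904 − 305.0 = 95.316.
At 5608 K (t = 56.08):
  B = 138.5·ln(56.08 − 10) − 305.0 = 138.5·ln 46.08 − 305.0 = 138.5·3.8304 − 305.0 = 225.507.
Gain = 225.507 / 95.316 = 2.3659 → 2.366.

2.366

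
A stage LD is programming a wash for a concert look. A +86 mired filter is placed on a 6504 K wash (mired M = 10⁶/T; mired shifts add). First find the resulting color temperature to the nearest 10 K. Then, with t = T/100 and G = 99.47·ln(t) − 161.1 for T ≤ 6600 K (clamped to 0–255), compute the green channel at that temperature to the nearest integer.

M_in = 10⁶/6504 = 153.75; M_out = 153.75 + (+86) = 239.75.
T_out = 10⁶/239.75 = 4171.0 K → 4170 K; t = 41.7.
G = 99.47·ln 41.7 − 161.1 = 99.47·3.7305 − 161.1 = 209.973.
Rounded: 210.

210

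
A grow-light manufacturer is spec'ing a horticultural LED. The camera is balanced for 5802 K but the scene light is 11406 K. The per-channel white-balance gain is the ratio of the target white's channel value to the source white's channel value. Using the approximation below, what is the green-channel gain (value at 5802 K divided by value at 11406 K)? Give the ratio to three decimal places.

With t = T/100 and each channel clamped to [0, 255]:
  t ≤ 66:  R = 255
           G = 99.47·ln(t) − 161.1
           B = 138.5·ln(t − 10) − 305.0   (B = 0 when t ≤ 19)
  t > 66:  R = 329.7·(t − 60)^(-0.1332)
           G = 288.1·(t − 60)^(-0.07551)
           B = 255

1.139

At 11406 K (t = 114.06):
  G = 288.1·(114.06 − 60)^(-0.07551) = 288.1·54.06^(-0.07551) = 288.1·0.73986 = 213.154.
At 5802 K (t = 58.02):
  G = 99.47·ln 58.02 − 161.1 = 99.47·4.0608 − 161.1 = 242.827.
Gain = 242.827 / 213.154 = 1.1392 → 1.139.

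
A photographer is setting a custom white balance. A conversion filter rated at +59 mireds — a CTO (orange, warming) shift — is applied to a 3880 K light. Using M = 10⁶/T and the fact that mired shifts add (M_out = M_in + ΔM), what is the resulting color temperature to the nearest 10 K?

3160 K

M_in = 10⁶/3880 = 257.73 mireds.
M_out = 257.73 + (+59) = 316.73 mireds.
T_out = 10⁶/316.73 = 3157.2 K → 3160 K.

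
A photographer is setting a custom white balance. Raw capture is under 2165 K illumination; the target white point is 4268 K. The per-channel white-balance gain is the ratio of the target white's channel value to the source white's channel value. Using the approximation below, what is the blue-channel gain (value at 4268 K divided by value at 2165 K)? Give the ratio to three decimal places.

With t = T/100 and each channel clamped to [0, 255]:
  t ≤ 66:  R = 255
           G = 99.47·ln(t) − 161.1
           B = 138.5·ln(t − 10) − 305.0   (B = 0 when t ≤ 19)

At 2165 K (t = 21.65):
  B = 138.5·ln(21.65 − 10) − 305.0 = 138.5·ln 11.65 − 305.0 = 138.5·2.4553 − 305.0 = 35.060.
At 4268 K (t = 42.68):
  B = 138.5·ln(42.68 − 10) − 305.0 = 138.5·ln 32.68 − 305.0 = 138.5·3.4868 − 305.0 = 177.917.
Gain = 177.917 / 35.060 = 5.0746 → 5.075.

5.075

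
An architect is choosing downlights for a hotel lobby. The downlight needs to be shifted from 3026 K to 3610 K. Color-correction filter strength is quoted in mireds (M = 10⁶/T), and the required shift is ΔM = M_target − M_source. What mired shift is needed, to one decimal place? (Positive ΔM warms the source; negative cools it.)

-53.5 mireds

M_source = 10⁶/3026 = 330.469; M_target = 10⁶/3610 = 277.008.
ΔM = 277.008 − 330.469 = -53.461 → -53.5 mireds, a cooling shift.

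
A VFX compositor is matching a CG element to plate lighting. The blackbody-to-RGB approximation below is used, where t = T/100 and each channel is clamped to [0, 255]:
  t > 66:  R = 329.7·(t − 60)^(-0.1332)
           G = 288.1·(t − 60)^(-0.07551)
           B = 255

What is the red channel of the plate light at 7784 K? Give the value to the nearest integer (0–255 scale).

t = 7784/100 = 77.84; the t > 66 branch applies.
R = 329.7·(77.84 − 60)^(-0.1332) = 329.7·17.84^(-0.1332) = 329.7·0.68126 = 224.612.
Rounded: 225.

225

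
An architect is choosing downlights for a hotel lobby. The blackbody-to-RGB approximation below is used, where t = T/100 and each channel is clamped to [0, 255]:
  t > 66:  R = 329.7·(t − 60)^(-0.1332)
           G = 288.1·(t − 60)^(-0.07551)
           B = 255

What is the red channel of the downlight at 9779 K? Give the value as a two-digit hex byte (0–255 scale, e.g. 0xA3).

0xCB

t = 9779/100 = 97.79; the t > 66 branch applies.
R = 329.7·(97.79 − 60)^(-0.1332) = 329.7·37.79^(-0.1332) = 329.7·0.61644 = 203.241.
Rounded: 203; in hex, 0xCB.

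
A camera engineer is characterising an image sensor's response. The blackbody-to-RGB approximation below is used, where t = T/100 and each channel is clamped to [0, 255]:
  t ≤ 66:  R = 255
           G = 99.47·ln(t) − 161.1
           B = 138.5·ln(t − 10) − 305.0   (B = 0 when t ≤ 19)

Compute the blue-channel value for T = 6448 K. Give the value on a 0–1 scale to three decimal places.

t = 6448/100 = 64.48; the t ≤ 66 branch applies.
B = 138.5·ln(64.48 − 10) − 305.0 = 138.5·ln 54.48 − 305.0 = 138.5·3.9978 − 305.0 = 248.700.
On a 0–1 scale: 248.700/255 = 0.9753 → 0.975.

0.975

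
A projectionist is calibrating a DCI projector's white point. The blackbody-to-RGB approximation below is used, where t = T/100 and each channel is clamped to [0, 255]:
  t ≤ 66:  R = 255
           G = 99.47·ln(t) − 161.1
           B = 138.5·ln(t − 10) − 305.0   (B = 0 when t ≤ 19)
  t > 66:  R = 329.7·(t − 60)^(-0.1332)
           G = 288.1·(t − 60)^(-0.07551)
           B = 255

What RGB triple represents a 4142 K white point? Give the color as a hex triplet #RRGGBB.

t = 4142/100 = 41.42; the t ≤ 66 branch applies.
R = 255 by definition for t ≤ 66.
G = 99.47·ln 41.42 − 161.1 = 99.47·3.7238 − 161.1 = 209.303.
B = 138.5·ln(41.42 − 10) − 305.0 = 138.5·ln 31.42 − 305.0 = 138.5·3.4474 − 305.0 = 172.471.
Rounded: (255, 209, 172).
In hex: #FFD1AC.

#FFD1AC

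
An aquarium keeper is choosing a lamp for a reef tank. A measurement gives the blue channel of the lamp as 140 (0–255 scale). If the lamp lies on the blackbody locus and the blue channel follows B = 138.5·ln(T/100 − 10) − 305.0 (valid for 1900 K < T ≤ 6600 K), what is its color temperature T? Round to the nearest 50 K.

ln(t − 10) = (140 + 305.0) / 138.5 = 3.2130.
t − 10 = e^3.2130 = 24.853, so t = 34.853.
T = 100·t = 3485 K → 3500 K to the nearest 50 K.

3500 K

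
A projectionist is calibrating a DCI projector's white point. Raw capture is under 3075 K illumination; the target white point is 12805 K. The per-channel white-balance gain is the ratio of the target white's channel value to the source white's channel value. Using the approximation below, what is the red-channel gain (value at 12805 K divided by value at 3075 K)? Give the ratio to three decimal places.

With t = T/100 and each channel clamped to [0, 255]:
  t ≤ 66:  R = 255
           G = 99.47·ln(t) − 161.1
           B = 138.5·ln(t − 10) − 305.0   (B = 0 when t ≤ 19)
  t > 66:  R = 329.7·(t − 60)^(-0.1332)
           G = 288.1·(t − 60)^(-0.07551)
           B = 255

0.737

At 3075 K (t = 30.75):
  R = 255 by definition for t ≤ 66.
At 12805 K (t = 128.05):
  R = 329.7·(128.05 − 60)^(-0.1332) = 329.7·68.05^(-0.1332) = 329.7·0.56999 = 187.926.
Gain = 187.926 / 255.000 = 0.7370 → 0.737.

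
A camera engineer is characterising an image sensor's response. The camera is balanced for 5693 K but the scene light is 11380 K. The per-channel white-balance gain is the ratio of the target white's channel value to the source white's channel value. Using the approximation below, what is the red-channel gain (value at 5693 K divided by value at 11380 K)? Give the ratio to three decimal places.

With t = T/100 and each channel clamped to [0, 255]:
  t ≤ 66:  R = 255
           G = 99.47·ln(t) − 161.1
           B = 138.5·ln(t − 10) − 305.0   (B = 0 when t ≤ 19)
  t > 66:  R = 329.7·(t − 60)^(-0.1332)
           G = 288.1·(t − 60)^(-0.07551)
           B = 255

At 11380 K (t = 113.8):
  R = 329.7·(113.8 − 60)^(-0.1332) = 329.7·53.8^(-0.1332) = 329.7·0.58811 = 193.900.
At 5693 K (t = 56.93):
  R = 255 by definition for t ≤ 66.
Gain = 255.000 / 193.900 = 1.3151 → 1.315.

1.315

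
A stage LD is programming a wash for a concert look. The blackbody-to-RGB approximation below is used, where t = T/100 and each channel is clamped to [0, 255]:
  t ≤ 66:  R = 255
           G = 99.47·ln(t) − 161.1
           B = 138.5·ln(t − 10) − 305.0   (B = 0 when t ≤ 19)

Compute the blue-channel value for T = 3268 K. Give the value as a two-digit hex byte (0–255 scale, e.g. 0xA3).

0x7F

t = 3268/100 = 32.68; the t ≤ 66 branch applies.
B = 138.5·ln(32.68 − 10) − 305.0 = 138.5·ln 22.68 − 305.0 = 138.5·3.1215 − 305.0 = 127.325.
Rounded: 127; in hex, 0x7F.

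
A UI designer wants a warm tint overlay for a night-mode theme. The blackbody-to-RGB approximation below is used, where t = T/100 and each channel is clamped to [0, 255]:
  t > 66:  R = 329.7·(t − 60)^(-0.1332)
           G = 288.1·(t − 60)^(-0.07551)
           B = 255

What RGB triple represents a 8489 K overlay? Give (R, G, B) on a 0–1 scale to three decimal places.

t = 8489/100 = 84.89; the t > 66 branch applies.
R = 329.7·(84.89 − 60)^(-0.1332) = 329.7·24.89^(-0.1332) = 329.7·0.65170 = 214.866.
G = 288.1·(84.89 − 60)^(-0.07551) = 288.1·24.89^(-0.07551) = 288.1·0.78449 = 226.011.
B = 255 by definition for t > 66.
Dividing each by 255: (0.8426, 0.8863, 1.0000) → (0.843, 0.886, 1.000).

(0.843, 0.886, 1.000)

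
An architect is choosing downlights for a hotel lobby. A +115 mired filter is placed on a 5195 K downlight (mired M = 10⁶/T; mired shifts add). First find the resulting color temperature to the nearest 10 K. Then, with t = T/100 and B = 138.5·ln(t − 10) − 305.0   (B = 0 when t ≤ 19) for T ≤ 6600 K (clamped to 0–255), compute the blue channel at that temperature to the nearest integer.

126

M_in = 10⁶/5195 = 192.49; M_out = 192.49 + (+115) = 307.49.
T_out = 10⁶/307.49 = 3252.1 K → 3250 K; t = 32.5.
B = 138.5·ln(32.5 − 10) − 305.0 = 138.5·ln 22.5 − 305.0 = 138.5·3.1135 − 305.0 = 126.222.
Rounded: 126.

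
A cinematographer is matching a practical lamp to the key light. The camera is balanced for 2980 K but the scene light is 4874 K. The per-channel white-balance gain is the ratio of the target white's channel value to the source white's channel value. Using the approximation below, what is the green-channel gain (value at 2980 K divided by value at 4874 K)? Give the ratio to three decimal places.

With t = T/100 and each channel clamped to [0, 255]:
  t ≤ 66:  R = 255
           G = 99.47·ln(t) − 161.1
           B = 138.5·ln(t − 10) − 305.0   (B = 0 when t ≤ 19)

0.783

At 4874 K (t = 48.74):
  G = 99.47·ln 48.74 − 161.1 = 99.47·3.8865 − 161.1 = 225.490.
At 2980 K (t = 29.8):
  G = 99.47·ln 29.8 − 161.1 = 99.47·3.3945 − 161.1 = 176.552.
Gain = 176.552 / 225.490 = 0.7830 → 0.783.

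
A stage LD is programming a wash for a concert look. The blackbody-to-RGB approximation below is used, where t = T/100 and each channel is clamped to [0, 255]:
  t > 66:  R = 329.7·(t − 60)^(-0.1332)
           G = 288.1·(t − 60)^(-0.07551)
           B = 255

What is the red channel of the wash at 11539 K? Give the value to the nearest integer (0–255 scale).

193

t = 11539/100 = 115.39; the t > 66 branch applies.
R = 329.7·(115.39 − 60)^(-0.1332) = 329.7·55.39^(-0.1332) = 329.7·0.58583 = 193.150.
Rounded: 193.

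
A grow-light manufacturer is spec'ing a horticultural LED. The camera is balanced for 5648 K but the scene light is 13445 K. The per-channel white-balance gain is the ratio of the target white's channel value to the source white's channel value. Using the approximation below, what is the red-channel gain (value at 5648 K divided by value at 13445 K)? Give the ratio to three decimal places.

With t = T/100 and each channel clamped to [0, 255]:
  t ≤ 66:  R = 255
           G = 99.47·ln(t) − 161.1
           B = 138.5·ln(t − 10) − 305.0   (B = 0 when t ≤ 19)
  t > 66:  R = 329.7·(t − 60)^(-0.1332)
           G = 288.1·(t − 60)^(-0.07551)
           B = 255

At 13445 K (t = 134.45):
  R = 329.7·(134.45 − 60)^(-0.1332) = 329.7·74.45^(-0.1332) = 329.7·0.56321 = 185.689.
At 5648 K (t = 56.48):
  R = 255 by definition for t ≤ 66.
Gain = 255.000 / 185.689 = 1.3733 → 1.373.

1.373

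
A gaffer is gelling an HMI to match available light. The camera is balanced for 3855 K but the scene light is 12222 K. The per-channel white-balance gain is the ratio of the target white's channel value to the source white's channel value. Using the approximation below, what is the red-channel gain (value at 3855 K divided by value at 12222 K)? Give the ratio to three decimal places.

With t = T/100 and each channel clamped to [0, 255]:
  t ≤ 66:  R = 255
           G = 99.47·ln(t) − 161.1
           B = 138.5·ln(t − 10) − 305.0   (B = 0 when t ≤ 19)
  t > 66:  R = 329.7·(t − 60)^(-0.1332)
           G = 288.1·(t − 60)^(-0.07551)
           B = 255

At 12222 K (t = 122.22):
  R = 329.7·(122.22 − 60)^(-0.1332) = 329.7·62.22^(-0.1332) = 329.7·0.57683 = 190.181.
At 3855 K (t = 38.55):
  R = 255 by definition for t ≤ 66.
Gain = 255.000 / 190.181 = 1.3408 → 1.341.

1.341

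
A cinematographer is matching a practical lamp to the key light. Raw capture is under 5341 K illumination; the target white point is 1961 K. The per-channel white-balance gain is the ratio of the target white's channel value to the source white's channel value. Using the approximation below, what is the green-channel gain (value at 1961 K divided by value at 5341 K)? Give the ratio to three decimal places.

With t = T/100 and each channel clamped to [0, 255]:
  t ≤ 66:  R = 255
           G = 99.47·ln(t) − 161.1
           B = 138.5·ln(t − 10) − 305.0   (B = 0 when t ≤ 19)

0.575

At 5341 K (t = 53.41):
  G = 99.47·ln 53.41 − 161.1 = 99.47·3.9780 − 161.1 = 234.591.
At 1961 K (t = 19.61):
  G = 99.47·ln 19.61 − 161.1 = 99.47·2.9760 − 161.1 = 134.927.
Gain = 134.927 / 234.591 = 0.5752 → 0.575.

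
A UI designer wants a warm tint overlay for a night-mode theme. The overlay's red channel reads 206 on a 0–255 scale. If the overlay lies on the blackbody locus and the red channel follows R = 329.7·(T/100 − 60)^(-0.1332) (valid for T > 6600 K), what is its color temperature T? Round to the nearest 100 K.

(t − 60)^(-0.1332) = 206/329.7 = 0.62481.
t − 60 = 0.62481^(1/-0.1332) = 0.62481^(-7.508) = 34.152, so t = 94.152.
T = 100·t = 9415 K → 9400 K to the nearest 100 K.

9400 K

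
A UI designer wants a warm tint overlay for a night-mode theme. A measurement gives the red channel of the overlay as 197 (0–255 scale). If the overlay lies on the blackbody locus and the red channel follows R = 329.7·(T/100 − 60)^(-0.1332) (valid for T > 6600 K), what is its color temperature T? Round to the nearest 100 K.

10800 K

(t − 60)^(-0.1332) = 197/329.7 = 0.59751.
t − 60 = 0.59751^(1/-0.1332) = 0.59751^(-7.508) = 47.761, so t = 107.761.
T = 100·t = 10776 K → 10800 K to the nearest 100 K.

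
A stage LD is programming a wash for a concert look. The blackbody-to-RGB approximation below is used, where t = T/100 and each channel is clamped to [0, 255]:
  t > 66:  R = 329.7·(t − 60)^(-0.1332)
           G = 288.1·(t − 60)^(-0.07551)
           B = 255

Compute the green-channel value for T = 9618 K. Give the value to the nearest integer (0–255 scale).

t = 9618/100 = 96.18; the t > 66 branch applies.
G = 288.1·(96.18 − 60)^(-0.07551) = 288.1·36.18^(-0.07551) = 288.1·0.76264 = 219.717.
Rounded: 220.

220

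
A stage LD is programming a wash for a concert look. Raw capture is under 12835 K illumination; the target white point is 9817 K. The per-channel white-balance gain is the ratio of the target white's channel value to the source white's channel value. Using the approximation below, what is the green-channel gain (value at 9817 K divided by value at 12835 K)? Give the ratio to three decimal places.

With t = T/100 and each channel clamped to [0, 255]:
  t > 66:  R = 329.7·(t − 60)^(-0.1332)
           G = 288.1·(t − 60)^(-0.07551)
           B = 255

At 12835 K (t = 128.35):
  G = 288.1·(128.35 − 60)^(-0.07551) = 288.1·68.35^(-0.07551) = 288.1·0.72687 = 209.412.
At 9817 K (t = 98.17):
  G = 288.1·(98.17 − 60)^(-0.07551) = 288.1·38.17^(-0.07551) = 288.1·0.75956 = 218.830.
Gain = 218.830 / 209.412 = 1.0450 → 1.045.

1.045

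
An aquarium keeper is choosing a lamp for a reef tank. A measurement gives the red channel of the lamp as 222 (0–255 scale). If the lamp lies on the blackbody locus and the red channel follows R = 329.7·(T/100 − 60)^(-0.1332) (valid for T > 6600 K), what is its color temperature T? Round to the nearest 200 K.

(t − 60)^(-0.1332) = 222/329.7 = 0.67334.
t − 60 = 0.67334^(1/-0.1332) = 0.67334^(-7.508) = 19.478, so t = 79.478.
T = 100·t = 7948 K → 8000 K to the nearest 200 K.

8000 K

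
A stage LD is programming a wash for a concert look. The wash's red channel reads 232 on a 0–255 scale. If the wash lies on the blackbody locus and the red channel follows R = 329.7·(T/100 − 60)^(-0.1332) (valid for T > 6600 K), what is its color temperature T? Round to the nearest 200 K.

7400 K

(t − 60)^(-0.1332) = 232/329.7 = 0.70367.
t − 60 = 0.70367^(1/-0.1332) = 0.70367^(-7.508) = 13.992, so t = 73.992.
T = 100·t = 7399 K → 7400 K to the nearest 200 K.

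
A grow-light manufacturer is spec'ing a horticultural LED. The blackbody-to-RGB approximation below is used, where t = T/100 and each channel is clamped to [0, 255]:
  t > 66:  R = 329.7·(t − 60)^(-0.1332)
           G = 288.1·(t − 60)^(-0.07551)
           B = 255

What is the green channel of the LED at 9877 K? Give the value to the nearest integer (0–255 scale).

t = 9877/100 = 98.77; the t > 66 branch applies.
G = 288.1·(98.77 − 60)^(-0.07551) = 288.1·38.77^(-0.07551) = 288.1·0.75867 = 218.573.
Rounded: 219.

219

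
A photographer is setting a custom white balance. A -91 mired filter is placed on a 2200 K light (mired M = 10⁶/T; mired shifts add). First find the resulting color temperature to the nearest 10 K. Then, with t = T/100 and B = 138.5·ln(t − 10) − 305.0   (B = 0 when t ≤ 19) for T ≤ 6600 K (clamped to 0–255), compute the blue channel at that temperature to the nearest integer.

91

M_in = 10⁶/2200 = 454.55; M_out = 454.55 + (-91) = 363.55.
T_out = 10⁶/363.55 = 2750.7 K → 2750 K; t = 27.5.
B = 138.5·ln(27.5 − 10) − 305.0 = 138.5·ln 17.5 − 305.0 = 138.5·2.8622 − 305.0 = 91.415.
Rounded: 91.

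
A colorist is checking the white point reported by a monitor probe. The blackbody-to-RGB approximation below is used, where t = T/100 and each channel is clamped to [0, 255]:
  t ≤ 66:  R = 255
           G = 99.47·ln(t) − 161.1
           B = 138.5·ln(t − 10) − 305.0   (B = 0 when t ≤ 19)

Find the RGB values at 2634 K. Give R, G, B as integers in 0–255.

R=255, G=164, B=82

t = 2634/100 = 26.34; the t ≤ 66 branch applies.
R = 255 by definition for t ≤ 66.
G = 99.47·ln 26.34 − 161.1 = 99.47·3.2711 − 161.1 = 164.275.
B = 138.5·ln(26.34 − 10) − 305.0 = 138.5·ln 16.34 − 305.0 = 138.5·2.7936 − 305.0 = 81.916.
Rounded: (255, 164, 82).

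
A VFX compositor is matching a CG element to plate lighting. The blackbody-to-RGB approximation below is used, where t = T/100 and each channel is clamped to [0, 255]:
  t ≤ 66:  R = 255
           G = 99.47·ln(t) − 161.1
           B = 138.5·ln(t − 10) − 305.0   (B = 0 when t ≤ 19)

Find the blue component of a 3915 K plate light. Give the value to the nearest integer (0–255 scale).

162

t = 3915/100 = 39.15; the t ≤ 66 branch applies.
B = 138.5·ln(39.15 − 10) − 305.0 = 138.5·ln 29.15 − 305.0 = 138.5·3.3725 − 305.0 = 162.085.
Rounded: 162.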